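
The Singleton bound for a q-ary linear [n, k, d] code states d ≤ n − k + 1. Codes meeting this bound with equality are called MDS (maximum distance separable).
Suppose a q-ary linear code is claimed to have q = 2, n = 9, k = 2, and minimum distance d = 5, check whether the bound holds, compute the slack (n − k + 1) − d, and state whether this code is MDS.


Singleton RHS = n − k + 1 = 8, slack = 3, bound satisfied, not MDS.

Singleton bound: d ≤ n − k + 1.
Here n = 9, k = 2, so n − k + 1 = 8.
Given d = 5, check d ≤ 8: YES.
Slack = (n − k + 1) − d = 3.
The code is NOT MDS (slack = 3 > 0).
Description: the claimed parameters are [9, 2, 5]_2; such a code would be non-MDS.


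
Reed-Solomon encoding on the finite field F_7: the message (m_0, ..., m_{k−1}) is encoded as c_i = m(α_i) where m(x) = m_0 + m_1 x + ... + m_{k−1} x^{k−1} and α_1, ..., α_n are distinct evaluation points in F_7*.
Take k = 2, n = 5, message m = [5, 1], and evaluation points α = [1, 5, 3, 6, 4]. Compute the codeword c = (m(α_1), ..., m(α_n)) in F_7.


c = [6, 3, 1, 4, 2]

Message polynomial: m(x) = 5 + 1·x (mod 7).
For each evaluation point α_i, compute m(α_i) mod 7:
  α_1 = 1: Horner steps 1 → 6, so m(1) = 6.
  α_2 = 5: Horner steps 1 → 3, so m(5) = 3.
  α_3 = 3: Horner steps 1 → 1, so m(3) = 1.
  α_4 = 6: Horner steps 1 → 4, so m(6) = 4.
  α_5 = 4: Horner steps 1 → 2, so m(4) = 2.
Codeword c = [6, 3, 1, 4, 2] ∈ F_7^5.


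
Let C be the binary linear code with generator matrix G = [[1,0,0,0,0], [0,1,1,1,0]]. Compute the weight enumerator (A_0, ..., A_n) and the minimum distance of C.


Weight distribution: A_0 = 1, A_1 = 1, A_3 = 1, A_4 = 1. Minimum distance d = 1.

Enumerate all 2^2 = 4 messages m ∈ F_2^2.
For each, compute codeword c = mG in F_2^5, then tally its weight.
  m = 00 → c = 00000, weight = 0.
  m = 10 → c = 10000, weight = 1.
  m = 01 → c = 01110, weight = 3.
  m = 11 → c = 11110, weight = 4.
Tally weights:
  weight 0: 1 codewords.
  weight 1: 1 codewords.
  weight 3: 1 codewords.
  weight 4: 1 codewords.
Minimum distance d = smallest w > 0 with A_w > 0 = 1.
Sanity: Σ A_w = 4 = 2^2 = 4 ✓.


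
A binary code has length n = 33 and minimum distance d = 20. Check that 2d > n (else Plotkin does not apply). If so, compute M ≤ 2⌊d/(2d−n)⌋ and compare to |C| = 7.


Plotkin bound M ≤ 4; given |C| = 7 > bound (violated).

Check applicability: 2d = 40, n = 33.
2d − n = 7 > 0, so Plotkin applies.
Compute d/(2d−n) = 20/7 ≈ 2.8571.
⌊d/(2d−n)⌋ = 2.
Plotkin bound: M ≤ 2·2 = 4.
Given |C| = 7, check: VIOLATED.
This |C| is above the Plotkin bound, so no binary code with n = 33, d = 20 and 7 codewords exists.


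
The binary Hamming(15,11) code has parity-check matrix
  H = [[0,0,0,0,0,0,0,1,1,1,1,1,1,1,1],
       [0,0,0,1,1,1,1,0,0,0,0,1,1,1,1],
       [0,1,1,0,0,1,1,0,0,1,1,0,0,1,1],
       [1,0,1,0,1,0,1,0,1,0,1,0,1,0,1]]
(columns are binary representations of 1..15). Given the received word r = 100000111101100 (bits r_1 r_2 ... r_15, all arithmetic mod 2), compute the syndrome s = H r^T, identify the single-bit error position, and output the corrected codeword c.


s = (1, 1, 0, 0)^T, error position = 12, corrected codeword c = 100000111100100

Compute s = H r^T mod 2 one row at a time:
  s_1 = 1 + 1 + 1 + 0 + 1 + 1 + 0 + 0 = 5 ≡ 1 (mod 2).
  s_2 = 0 + 0 + 0 + 1 + 1 + 1 + 0 + 0 = 3 ≡ 1 (mod 2).
  s_3 = 0 + 0 + 0 + 1 + 1 + 0 + 0 + 0 = 2 ≡ 0 (mod 2).
  s_4 = 1 + 0 + 0 + 1 + 1 + 0 + 1 + 0 = 4 ≡ 0 (mod 2).
s = (1, 1, 0, 0)^T — this equals column 12 of H (binary 1100), so error is at position 12.
Correct: flip bit 12 of r = 100000111101100 to get c = 100000111100100.


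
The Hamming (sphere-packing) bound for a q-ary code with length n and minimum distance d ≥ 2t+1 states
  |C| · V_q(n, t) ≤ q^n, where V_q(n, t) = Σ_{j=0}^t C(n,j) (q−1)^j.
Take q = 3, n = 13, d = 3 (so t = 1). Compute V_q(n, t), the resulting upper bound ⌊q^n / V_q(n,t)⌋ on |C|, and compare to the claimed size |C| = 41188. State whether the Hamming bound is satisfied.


V_q(n, t) = 27, q^n = 1594323, Hamming bound = 59049, |C| = 41188 ≤ bound (satisfied).

Step 1: Compute V_q(n, t) = Σ_{j=0}^1 C(n, j) (q−1)^j.
  j = 0: C(13,0)·(2)^0 = 1·1 = 1.
  j = 1: C(13,1)·(2)^1 = 13·2 = 26.
  V_q(n, t) = 1 + 26 = 27.
Step 2: q^n = 3^13 = 1594323.
Step 3: Hamming bound ⌊q^n / V_q(n,t)⌋ = ⌊1594323/27⌋ = 59049.
Step 4: Compare |C| = 41188 to 59049: satisfied.
The claimed |C| lies below the Hamming bound.


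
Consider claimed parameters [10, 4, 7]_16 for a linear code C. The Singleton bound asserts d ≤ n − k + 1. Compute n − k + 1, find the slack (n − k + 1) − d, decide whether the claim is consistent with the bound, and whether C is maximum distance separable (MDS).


Singleton RHS = n − k + 1 = 7, slack = 0, bound satisfied, MDS.

Singleton bound: d ≤ n − k + 1.
Here n = 10, k = 4, so n − k + 1 = 7.
Given d = 7, check d ≤ 7: YES.
Slack = (n − k + 1) − d = 0.
The code is MDS (slack = 0).
Description: the claimed parameters are [10, 4, 7]_16; such a code would be MDS (meets Singleton bound).


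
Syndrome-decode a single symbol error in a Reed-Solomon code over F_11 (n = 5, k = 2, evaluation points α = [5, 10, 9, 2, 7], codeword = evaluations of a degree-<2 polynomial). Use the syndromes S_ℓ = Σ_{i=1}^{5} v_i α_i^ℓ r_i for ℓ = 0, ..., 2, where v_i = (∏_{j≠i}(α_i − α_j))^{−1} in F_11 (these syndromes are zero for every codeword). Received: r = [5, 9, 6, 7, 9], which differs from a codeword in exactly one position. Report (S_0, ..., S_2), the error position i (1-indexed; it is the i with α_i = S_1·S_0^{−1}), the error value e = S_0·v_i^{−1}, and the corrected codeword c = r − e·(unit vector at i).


S = (4, 6, 9), error at position 5, error magnitude e = 9, c = [5, 9, 6, 7, 0].

Step 1: column multipliers v_i = (∏_{j≠i}(α_i − α_j))^{−1} mod 11.
  i = 1 (α = 5): (5−10)(5−9)(5−2)(5−7) = (−5)·(−4)·3·(−2) = −120 ≡ 1, so v_1 = 1^{−1} = 1 (mod 11).
  i = 2 (α = 10): (10−5)(10−9)(10−2)(10−7) = 5·1·8·3 = 120 ≡ 10, so v_2 = 10^{−1} = 10 (mod 11).
  i = 3 (α = 9): (9−5)(9−10)(9−2)(9−7) = 4·(−1)·7·2 = −56 ≡ 10, so v_3 = 10^{−1} = 10 (mod 11).
  i = 4 (α = 2): (2−5)(2−10)(2−9)(2−7) = (−3)·(−8)·(−7)·(−5) = 840 ≡ 4, so v_4 = 4^{−1} = 3 (mod 11).
  i = 5 (α = 7): (7−5)(7−10)(7−9)(7−2) = 2·(−3)·(−2)·5 = 60 ≡ 5, so v_5 = 5^{−1} = 9 (mod 11).
  v = [1, 10, 10, 3, 9].
Step 2: syndromes of r = [5, 9, 6, 7, 9] (all sums mod 11).
  S_0 = Σ v_i r_i = 1·5 + 10·9 + 10·6 + 3·7 + 9·9 = 257 ≡ 4.
  S_1 = Σ v_i α_i r_i = 1·5·5 + 10·10·9 + 10·9·6 + 3·2·7 + 9·7·9 = 2074 ≡ 6.
  α_i^2 mod 11 = [3, 1, 4, 4, 5].
  S_2 = Σ v_i α_i^2 r_i = 1·3·5 + 10·1·9 + 10·4·6 + 3·4·7 + 9·5·9 = 834 ≡ 9.
  S = (4, 6, 9) ≠ 0, so r is not a codeword (an error is present).
Step 3: locate the error. For a single error e at position i, S_ℓ = v_i·e·α_i^ℓ, so α_err = S_1/S_0.
  S_0^{−1} = 4^{−1} = 3 (mod 11), so α_err = 6·3 = 18 ≡ 7 = α_5. Error position i = 5.
  Consistency check: S_2/S_1 = 9·2 = 18 ≡ 7 = α_err ✓ (single-error assumption holds).
Step 4: error magnitude e = S_0/v_5 = S_0·∏_{j≠5}(α_5 − α_j) = 4·5 = 20 ≡ 9 (mod 11).
Step 5: correct position 5: c_5 = r_5 − e = 9 − 9 ≡ 0 (mod 11). Hence c = [5, 9, 6, 7, 0].
  Check: interpolating c through the α_i gives m(x) = 1 + 3·x (degree < 2) with m(α_i) = c_i for every i, so c is indeed a codeword.


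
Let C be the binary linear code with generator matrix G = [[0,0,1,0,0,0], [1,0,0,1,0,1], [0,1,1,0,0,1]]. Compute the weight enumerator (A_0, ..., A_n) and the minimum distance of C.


Weight distribution: A_0 = 1, A_1 = 1, A_2 = 1, A_3 = 3, A_4 = 2. Minimum distance d = 1.

Enumerate all 2^3 = 8 messages m ∈ F_2^3.
For each, compute codeword c = mG in F_2^6, then tally its weight.
  m = 000 → c = 000000, weight = 0.
  m = 100 → c = 001000, weight = 1.
  m = 010 → c = 100101, weight = 3.
  m = 110 → c = 101101, weight = 4.
  m = 001 → c = 011001, weight = 3.
  m = 101 → c = 010001, weight = 2.
  m = 011 → c = 111100, weight = 4.
  m = 111 → c = 110100, weight = 3.
Tally weights:
  weight 0: 1 codewords.
  weight 1: 1 codewords.
  weight 2: 1 codewords.
  weight 3: 3 codewords.
  weight 4: 2 codewords.
Minimum distance d = smallest w > 0 with A_w > 0 = 1.
Sanity: Σ A_w = 8 = 2^3 = 8 ✓.


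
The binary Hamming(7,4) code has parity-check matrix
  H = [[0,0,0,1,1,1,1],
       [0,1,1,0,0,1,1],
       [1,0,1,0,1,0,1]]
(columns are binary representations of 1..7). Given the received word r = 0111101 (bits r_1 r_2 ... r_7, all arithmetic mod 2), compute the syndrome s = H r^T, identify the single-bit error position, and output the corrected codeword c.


s = (1, 1, 1)^T, error position = 7, corrected codeword c = 0111100

Compute s = H r^T mod 2 one row at a time:
  s_1 = 1 + 1 + 0 + 1 = 3 ≡ 1 (mod 2).
  s_2 = 1 + 1 + 0 + 1 = 3 ≡ 1 (mod 2).
  s_3 = 0 + 1 + 1 + 1 = 3 ≡ 1 (mod 2).
s = (1, 1, 1)^T — this equals column 7 of H (binary 111), so error is at position 7.
Correct: flip bit 7 of r = 0111101 to get c = 0111100.


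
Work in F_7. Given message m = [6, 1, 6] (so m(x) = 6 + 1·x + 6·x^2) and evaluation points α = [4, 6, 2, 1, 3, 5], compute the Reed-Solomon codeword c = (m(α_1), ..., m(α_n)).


c = [1, 4, 4, 6, 0, 0]

Message polynomial: m(x) = 6 + 1·x + 6·x^2 (mod 7).
For each evaluation point α_i, compute m(α_i) mod 7:
  α_1 = 4: Horner steps 6 → 4 → 1, so m(4) = 1.
  α_2 = 6: Horner steps 6 → 2 → 4, so m(6) = 4.
  α_3 = 2: Horner steps 6 → 6 → 4, so m(2) = 4.
  α_4 = 1: Horner steps 6 → 0 → 6, so m(1) = 6.
  α_5 = 3: Horner steps 6 → 5 → 0, so m(3) = 0.
  α_6 = 5: Horner steps 6 → 3 → 0, so m(5) = 0.
Codeword c = [1, 4, 4, 6, 0, 0] ∈ F_7^6.


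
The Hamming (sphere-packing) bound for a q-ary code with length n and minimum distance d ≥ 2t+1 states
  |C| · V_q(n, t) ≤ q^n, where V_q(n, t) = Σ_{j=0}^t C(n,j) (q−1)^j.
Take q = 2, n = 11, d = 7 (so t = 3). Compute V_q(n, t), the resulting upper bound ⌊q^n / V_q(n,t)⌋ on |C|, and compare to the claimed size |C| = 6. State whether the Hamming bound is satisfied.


V_q(n, t) = 232, q^n = 2048, Hamming bound = 8, |C| = 6 ≤ bound (satisfied).

Step 1: Compute V_q(n, t) = Σ_{j=0}^3 C(n, j) (q−1)^j.
  j = 0: C(11,0)·(1)^0 = 1·1 = 1.
  j = 1: C(11,1)·(1)^1 = 11·1 = 11.
  j = 2: C(11,2)·(1)^2 = 55·1 = 55.
  j = 3: C(11,3)·(1)^3 = 165·1 = 165.
  V_q(n, t) = 1 + 11 + 55 + 165 = 232.
Step 2: q^n = 2^11 = 2048.
Step 3: Hamming bound ⌊q^n / V_q(n,t)⌋ = ⌊2048/232⌋ = 8.
Step 4: Compare |C| = 6 to 8: satisfied.
The claimed |C| lies below the Hamming bound.


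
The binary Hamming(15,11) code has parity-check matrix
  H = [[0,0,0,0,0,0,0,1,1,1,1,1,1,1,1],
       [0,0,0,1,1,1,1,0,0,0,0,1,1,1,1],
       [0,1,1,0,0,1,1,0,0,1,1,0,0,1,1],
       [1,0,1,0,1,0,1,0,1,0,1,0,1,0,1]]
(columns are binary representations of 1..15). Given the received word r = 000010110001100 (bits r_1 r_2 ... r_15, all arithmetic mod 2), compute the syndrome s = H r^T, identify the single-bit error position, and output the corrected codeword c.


s = (1, 0, 1, 1)^T, error position = 11, corrected codeword c = 000010110011100

Compute s = H r^T mod 2 one row at a time:
  s_1 = 1 + 0 + 0 + 0 + 1 + 1 + 0 + 0 = 3 ≡ 1 (mod 2).
  s_2 = 0 + 1 + 0 + 1 + 1 + 1 + 0 + 0 = 4 ≡ 0 (mod 2).
  s_3 = 0 + 0 + 0 + 1 + 0 + 0 + 0 + 0 = 1 ≡ 1 (mod 2).
  s_4 = 0 + 0 + 1 + 1 + 0 + 0 + 1 + 0 = 3 ≡ 1 (mod 2).
s = (1, 0, 1, 1)^T — this equals column 11 of H (binary 1011), so error is at position 11.
Correct: flip bit 11 of r = 000010110001100 to get c = 000010110011100.


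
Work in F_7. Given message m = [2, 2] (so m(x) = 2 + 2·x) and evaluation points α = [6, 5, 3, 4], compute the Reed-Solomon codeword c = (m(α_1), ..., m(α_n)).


c = [0, 5, 1, 3]

Message polynomial: m(x) = 2 + 2·x (mod 7).
For each evaluation point α_i, compute m(α_i) mod 7:
  α_1 = 6: Horner steps 2 → 0, so m(6) = 0.
  α_2 = 5: Horner steps 2 → 5, so m(5) = 5.
  α_3 = 3: Horner steps 2 → 1, so m(3) = 1.
  α_4 = 4: Horner steps 2 → 3, so m(4) = 3.
Codeword c = [0, 5, 1, 3] ∈ F_7^4.


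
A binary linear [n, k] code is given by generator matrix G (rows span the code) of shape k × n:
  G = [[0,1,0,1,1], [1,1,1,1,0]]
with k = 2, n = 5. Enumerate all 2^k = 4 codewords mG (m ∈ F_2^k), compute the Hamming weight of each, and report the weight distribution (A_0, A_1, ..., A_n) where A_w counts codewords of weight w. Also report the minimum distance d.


Weight distribution: A_0 = 1, A_3 = 2, A_4 = 1. Minimum distance d = 3.

Enumerate all 2^2 = 4 messages m ∈ F_2^2.
For each, compute codeword c = mG in F_2^5, then tally its weight.
  m = 00 → c = 00000, weight = 0.
  m = 10 → c = 01011, weight = 3.
  m = 01 → c = 11110, weight = 4.
  m = 11 → c = 10101, weight = 3.
Tally weights:
  weight 0: 1 codewords.
  weight 3: 2 codewords.
  weight 4: 1 codewords.
Minimum distance d = smallest w > 0 with A_w > 0 = 3.
Sanity: Σ A_w = 4 = 2^2 = 4 ✓.


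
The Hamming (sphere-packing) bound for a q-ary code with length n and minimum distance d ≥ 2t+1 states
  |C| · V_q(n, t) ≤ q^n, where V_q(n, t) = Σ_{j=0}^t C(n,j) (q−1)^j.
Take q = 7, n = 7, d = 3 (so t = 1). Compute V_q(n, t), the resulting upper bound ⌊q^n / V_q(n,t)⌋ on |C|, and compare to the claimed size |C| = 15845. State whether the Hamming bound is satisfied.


V_q(n, t) = 43, q^n = 823543, Hamming bound = 19152, |C| = 15845 ≤ bound (satisfied).

Step 1: Compute V_q(n, t) = Σ_{j=0}^1 C(n, j) (q−1)^j.
  j = 0: C(7,0)·(6)^0 = 1·1 = 1.
  j = 1: C(7,1)·(6)^1 = 7·6 = 42.
  V_q(n, t) = 1 + 42 = 43.
Step 2: q^n = 7^7 = 823543.
Step 3: Hamming bound ⌊q^n / V_q(n,t)⌋ = ⌊823543/43⌋ = 19152.
Step 4: Compare |C| = 15845 to 19152: satisfied.
The claimed |C| lies below the Hamming bound.


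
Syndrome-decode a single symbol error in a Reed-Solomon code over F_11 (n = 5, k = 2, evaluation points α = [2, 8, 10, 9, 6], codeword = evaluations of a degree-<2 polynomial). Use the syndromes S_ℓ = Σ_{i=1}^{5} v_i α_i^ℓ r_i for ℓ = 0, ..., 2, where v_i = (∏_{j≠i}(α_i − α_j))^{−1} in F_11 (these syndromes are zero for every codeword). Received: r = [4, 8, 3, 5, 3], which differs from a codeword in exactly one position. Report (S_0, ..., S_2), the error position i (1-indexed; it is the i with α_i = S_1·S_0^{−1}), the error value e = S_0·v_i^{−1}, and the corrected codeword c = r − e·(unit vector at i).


S = (5, 6, 5), error at position 3, error magnitude e = 1, c = [4, 8, 2, 5, 3].

Step 1: column multipliers v_i = (∏_{j≠i}(α_i − α_j))^{−1} mod 11.
  i = 1 (α = 2): (2−8)(2−10)(2−9)(2−6) = (−6)·(−8)·(−7)·(−4) = 1344 ≡ 2, so v_1 = 2^{−1} = 6 (mod 11).
  i = 2 (α = 8): (8−2)(8−10)(8−9)(8−6) = 6·(−2)·(−1)·2 = 24 ≡ 2, so v_2 = 2^{−1} = 6 (mod 11).
  i = 3 (α = 10): (10−2)(10−8)(10−9)(10−6) = 8·2·1·4 = 64 ≡ 9, so v_3 = 9^{−1} = 5 (mod 11).
  i = 4 (α = 9): (9−2)(9−8)(9−10)(9−6) = 7·1·(−1)·3 = −21 ≡ 1, so v_4 = 1^{−1} = 1 (mod 11).
  i = 5 (α = 6): (6−2)(6−8)(6−10)(6−9) = 4·(−2)·(−4)·(−3) = −96 ≡ 3, so v_5 = 3^{−1} = 4 (mod 11).
  v = [6, 6, 5, 1, 4].
Step 2: syndromes of r = [4, 8, 3, 5, 3] (all sums mod 11).
  S_0 = Σ v_i r_i = 6·4 + 6·8 + 5·3 + 1·5 + 4·3 = 104 ≡ 5.
  S_1 = Σ v_i α_i r_i = 6·2·4 + 6·8·8 + 5·10·3 + 1·9·5 + 4·6·3 = 699 ≡ 6.
  α_i^2 mod 11 = [4, 9, 1, 4, 3].
  S_2 = Σ v_i α_i^2 r_i = 6·4·4 + 6·9·8 + 5·1·3 + 1·4·5 + 4·3·3 = 599 ≡ 5.
  S = (5, 6, 5) ≠ 0, so r is not a codeword (an error is present).
Step 3: locate the error. For a single error e at position i, S_ℓ = v_i·e·α_i^ℓ, so α_err = S_1/S_0.
  S_0^{−1} = 5^{−1} = 9 (mod 11), so α_err = 6·9 = 54 ≡ 10 = α_3. Error position i = 3.
  Consistency check: S_2/S_1 = 5·2 = 10 ≡ 10 = α_err ✓ (single-error assumption holds).
Step 4: error magnitude e = S_0/v_3 = S_0·∏_{j≠3}(α_3 − α_j) = 5·9 = 45 ≡ 1 (mod 11).
Step 5: correct position 3: c_3 = r_3 − e = 3 − 1 ≡ 2 (mod 11). Hence c = [4, 8, 2, 5, 3].
  Check: interpolating c through the α_i gives m(x) = 10 + 8·x (degree < 2) with m(α_i) = c_i for every i, so c is indeed a codeword.


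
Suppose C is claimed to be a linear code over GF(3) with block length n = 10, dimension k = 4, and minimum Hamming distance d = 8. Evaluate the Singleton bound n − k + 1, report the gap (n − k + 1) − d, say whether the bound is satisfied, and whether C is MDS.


Singleton RHS = n − k + 1 = 7, slack = -1, bound violated (no such code; not MDS).

Singleton bound: d ≤ n − k + 1.
Here n = 10, k = 4, so n − k + 1 = 7.
Given d = 8, check d ≤ 7: NO.
Slack = (n − k + 1) − d = -1.
The slack is negative: d = 8 exceeds n − k + 1 = 7 by 1, so the Singleton bound is violated and no linear [10, 4, 8]_3 code can exist. In particular it is not MDS (MDS requires d = n − k + 1 exactly).
Description: the claimed parameters are [10, 4, 8]_3; such a code would be impossible (violates the Singleton bound).


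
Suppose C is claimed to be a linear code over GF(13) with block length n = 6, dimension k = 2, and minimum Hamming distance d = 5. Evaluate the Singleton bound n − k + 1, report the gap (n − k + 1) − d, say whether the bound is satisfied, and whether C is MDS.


Singleton RHS = n − k + 1 = 5, slack = 0, bound satisfied, MDS.

Singleton bound: d ≤ n − k + 1.
Here n = 6, k = 2, so n − k + 1 = 5.
Given d = 5, check d ≤ 5: YES.
Slack = (n − k + 1) − d = 0.
The code is MDS (slack = 0).
Description: the claimed parameters are [6, 2, 5]_13; such a code would be MDS (meets Singleton bound).


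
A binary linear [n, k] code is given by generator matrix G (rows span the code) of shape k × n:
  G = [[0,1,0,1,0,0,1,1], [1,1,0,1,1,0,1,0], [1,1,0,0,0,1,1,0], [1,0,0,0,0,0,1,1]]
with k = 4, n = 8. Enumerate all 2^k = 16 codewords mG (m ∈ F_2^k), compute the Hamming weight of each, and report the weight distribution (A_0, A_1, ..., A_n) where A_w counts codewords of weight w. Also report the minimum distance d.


Weight distribution: A_0 = 1, A_2 = 1, A_3 = 6, A_4 = 5, A_5 = 2, A_6 = 1. Minimum distance d = 2.

Enumerate all 2^4 = 16 messages m ∈ F_2^4.
For each, compute codeword c = mG in F_2^8, then tally its weight.
  m = 0000 → c = 00000000, weight = 0.
  m = 1000 → c = 01010011, weight = 4.
  m = 0100 → c = 11011010, weight = 5.
  m = 1100 → c = 10001001, weight = 3.
  m = 0010 → c = 11000110, weight = 4.
  m = 1010 → c = 10010101, weight = 4.
  m = 0110 → c = 00011100, weight = 3.
  m = 1110 → c = 01001111, weight = 5.
  m = 0001 → c = 10000011, weight = 3.
  m = 1001 → c = 11010000, weight = 3.
  m = 0101 → c = 01011001, weight = 4.
  m = 1101 → c = 00001010, weight = 2.
  m = 0011 → c = 01000101, weight = 3.
  m = 1011 → c = 00010110, weight = 3.
  m = 0111 → c = 10011111, weight = 6.
  m = 1111 → c = 11001100, weight = 4.
Tally weights:
  weight 0: 1 codewords.
  weight 2: 1 codewords.
  weight 3: 6 codewords.
  weight 4: 5 codewords.
  weight 5: 2 codewords.
  weight 6: 1 codewords.
Minimum distance d = smallest w > 0 with A_w > 0 = 2.
Sanity: Σ A_w = 16 = 2^4 = 16 ✓.


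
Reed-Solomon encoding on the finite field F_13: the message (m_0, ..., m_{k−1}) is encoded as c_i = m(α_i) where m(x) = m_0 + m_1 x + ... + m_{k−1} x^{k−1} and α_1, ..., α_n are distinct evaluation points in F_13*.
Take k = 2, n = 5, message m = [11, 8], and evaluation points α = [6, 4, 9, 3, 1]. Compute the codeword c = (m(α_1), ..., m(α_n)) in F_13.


c = [7, 4, 5, 9, 6]

Message polynomial: m(x) = 11 + 8·x (mod 13).
For each evaluation point α_i, compute m(α_i) mod 13:
  α_1 = 6: Horner steps 8 → 7, so m(6) = 7.
  α_2 = 4: Horner steps 8 → 4, so m(4) = 4.
  α_3 = 9: Horner steps 8 → 5, so m(9) = 5.
  α_4 = 3: Horner steps 8 → 9, so m(3) = 9.
  α_5 = 1: Horner steps 8 → 6, so m(1) = 6.
Codeword c = [7, 4, 5, 9, 6] ∈ F_13^5.


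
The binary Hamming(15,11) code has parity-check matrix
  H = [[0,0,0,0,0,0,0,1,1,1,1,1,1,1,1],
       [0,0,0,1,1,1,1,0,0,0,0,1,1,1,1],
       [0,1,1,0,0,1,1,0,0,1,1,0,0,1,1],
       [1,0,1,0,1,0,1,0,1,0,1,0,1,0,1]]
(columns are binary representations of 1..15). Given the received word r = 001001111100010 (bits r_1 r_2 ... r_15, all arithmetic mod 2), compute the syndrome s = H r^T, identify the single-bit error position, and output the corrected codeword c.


s = (0, 1, 1, 1)^T, error position = 7, corrected codeword c = 001001011100010

Compute s = H r^T mod 2 one row at a time:
  s_1 = 1 + 1 + 1 + 0 + 0 + 0 + 1 + 0 = 4 ≡ 0 (mod 2).
  s_2 = 0 + 0 + 1 + 1 + 0 + 0 + 1 + 0 = 3 ≡ 1 (mod 2).
  s_3 = 0 + 1 + 1 + 1 + 1 + 0 + 1 + 0 = 5 ≡ 1 (mod 2).
  s_4 = 0 + 1 + 0 + 1 + 1 + 0 + 0 + 0 = 3 ≡ 1 (mod 2).
s = (0, 1, 1, 1)^T — this equals column 7 of H (binary 0111), so error is at position 7.
Correct: flip bit 7 of r = 001001111100010 to get c = 001001011100010.


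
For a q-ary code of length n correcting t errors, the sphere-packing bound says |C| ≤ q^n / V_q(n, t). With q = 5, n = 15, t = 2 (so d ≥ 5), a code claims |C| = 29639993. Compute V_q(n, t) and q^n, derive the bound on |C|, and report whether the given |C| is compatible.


V_q(n, t) = 1741, q^n = 30517578125, Hamming bound = 17528764, |C| = 29639993 > bound (violated).

Step 1: Compute V_q(n, t) = Σ_{j=0}^2 C(n, j) (q−1)^j.
  j = 0: C(15,0)·(4)^0 = 1·1 = 1.
  j = 1: C(15,1)·(4)^1 = 15·4 = 60.
  j = 2: C(15,2)·(4)^2 = 105·16 = 1680.
  V_q(n, t) = 1 + 60 + 1680 = 1741.
Step 2: q^n = 5^15 = 30517578125.
Step 3: Hamming bound ⌊q^n / V_q(n,t)⌋ = ⌊30517578125/1741⌋ = 17528764.
Step 4: Compare |C| = 29639993 to 17528764: violated.
The claimed |C| lies above the Hamming bound, so no 5-ary code of length 15 with d ≥ 5 can have 29639993 codewords.


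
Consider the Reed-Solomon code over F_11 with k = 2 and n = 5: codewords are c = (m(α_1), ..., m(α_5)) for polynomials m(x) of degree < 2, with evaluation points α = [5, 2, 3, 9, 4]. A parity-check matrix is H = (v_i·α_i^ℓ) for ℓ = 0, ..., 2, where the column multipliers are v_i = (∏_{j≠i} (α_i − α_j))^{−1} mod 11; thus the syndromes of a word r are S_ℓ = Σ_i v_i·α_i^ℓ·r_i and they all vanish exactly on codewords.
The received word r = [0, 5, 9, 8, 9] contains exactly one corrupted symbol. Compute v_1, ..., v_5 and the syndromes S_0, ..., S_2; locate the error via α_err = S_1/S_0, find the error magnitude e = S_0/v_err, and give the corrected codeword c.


S = (9, 5, 4), error at position 3, error magnitude e = 2, c = [0, 5, 7, 8, 9].

Step 1: column multipliers v_i = (∏_{j≠i}(α_i − α_j))^{−1} mod 11.
  i = 1 (α = 5): (5−2)(5−3)(5−9)(5−4) = 3·2·(−4)·1 = −24 ≡ 9, so v_1 = 9^{−1} = 5 (mod 11).
  i = 2 (α = 2): (2−5)(2−3)(2−9)(2−4) = (−3)·(−1)·(−7)·(−2) = 42 ≡ 9, so v_2 = 9^{−1} = 5 (mod 11).
  i = 3 (α = 3): (3−5)(3−2)(3−9)(3−4) = (−2)·1·(−6)·(−1) = −12 ≡ 10, so v_3 = 10^{−1} = 10 (mod 11).
  i = 4 (α = 9): (9−5)(9−2)(9−3)(9−4) = 4·7·6·5 = 840 ≡ 4, so v_4 = 4^{−1} = 3 (mod 11).
  i = 5 (α = 4): (4−5)(4−2)(4−3)(4−9) = (−1)·2·1·(−5) = 10 ≡ 10, so v_5 = 10^{−1} = 10 (mod 11).
  v = [5, 5, 10, 3, 10].
Step 2: syndromes of r = [0, 5, 9, 8, 9] (all sums mod 11).
  S_0 = Σ v_i r_i = 5·0 + 5·5 + 10·9 + 3·8 + 10·9 = 229 ≡ 9.
  S_1 = Σ v_i α_i r_i = 5·5·0 + 5·2·5 + 10·3·9 + 3·9·8 + 10·4·9 = 896 ≡ 5.
  α_i^2 mod 11 = [3, 4, 9, 4, 5].
  S_2 = Σ v_i α_i^2 r_i = 5·3·0 + 5·4·5 + 10·9·9 + 3·4·8 + 10·5·9 = 1456 ≡ 4.
  S = (9, 5, 4) ≠ 0, so r is not a codeword (an error is present).
Step 3: locate the error. For a single error e at position i, S_ℓ = v_i·e·α_i^ℓ, so α_err = S_1/S_0.
  S_0^{−1} = 9^{−1} = 5 (mod 11), so α_err = 5·5 = 25 ≡ 3 = α_3. Error position i = 3.
  Consistency check: S_2/S_1 = 4·9 = 36 ≡ 3 = α_err ✓ (single-error assumption holds).
Step 4: error magnitude e = S_0/v_3 = S_0·∏_{j≠3}(α_3 − α_j) = 9·10 = 90 ≡ 2 (mod 11).
Step 5: correct position 3: c_3 = r_3 − e = 9 − 2 ≡ 7 (mod 11). Hence c = [0, 5, 7, 8, 9].
  Check: interpolating c through the α_i gives m(x) = 1 + 2·x (degree < 2) with m(α_i) = c_i for every i, so c is indeed a codeword.


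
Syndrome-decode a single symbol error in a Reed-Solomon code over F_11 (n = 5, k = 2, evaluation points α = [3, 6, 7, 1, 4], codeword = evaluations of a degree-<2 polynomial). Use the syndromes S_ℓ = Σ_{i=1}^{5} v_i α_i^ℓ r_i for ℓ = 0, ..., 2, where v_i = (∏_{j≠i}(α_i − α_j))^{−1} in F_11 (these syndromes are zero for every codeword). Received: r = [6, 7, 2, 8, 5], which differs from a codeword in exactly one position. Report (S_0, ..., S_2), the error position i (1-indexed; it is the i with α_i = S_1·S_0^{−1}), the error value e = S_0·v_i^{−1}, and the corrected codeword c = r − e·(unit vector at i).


S = (5, 8, 4), error at position 2, error magnitude e = 4, c = [6, 3, 2, 8, 5].

Step 1: column multipliers v_i = (∏_{j≠i}(α_i − α_j))^{−1} mod 11.
  i = 1 (α = 3): (3−6)(3−7)(3−1)(3−4) = (−3)·(−4)·2·(−1) = −24 ≡ 9, so v_1 = 9^{−1} = 5 (mod 11).
  i = 2 (α = 6): (6−3)(6−7)(6−1)(6−4) = 3·(−1)·5·2 = −30 ≡ 3, so v_2 = 3^{−1} = 4 (mod 11).
  i = 3 (α = 7): (7−3)(7−6)(7−1)(7−4) = 4·1·6·3 = 72 ≡ 6, so v_3 = 6^{−1} = 2 (mod 11).
  i = 4 (α = 1): (1−3)(1−6)(1−7)(1−4) = (−2)·(−5)·(−6)·(−3) = 180 ≡ 4, so v_4 = 4^{−1} = 3 (mod 11).
  i = 5 (α = 4): (4−3)(4−6)(4−7)(4−1) = 1·(−2)·(−3)·3 = 18 ≡ 7, so v_5 = 7^{−1} = 8 (mod 11).
  v = [5, 4, 2, 3, 8].
Step 2: syndromes of r = [6, 7, 2, 8, 5] (all sums mod 11).
  S_0 = Σ v_i r_i = 5·6 + 4·7 + 2·2 + 3·8 + 8·5 = 126 ≡ 5.
  S_1 = Σ v_i α_i r_i = 5·3·6 + 4·6·7 + 2·7·2 + 3·1·8 + 8·4·5 = 470 ≡ 8.
  α_i^2 mod 11 = [9, 3, 5, 1, 5].
  S_2 = Σ v_i α_i^2 r_i = 5·9·6 + 4·3·7 + 2·5·2 + 3·1·8 + 8·5·5 = 598 ≡ 4.
  S = (5, 8, 4) ≠ 0, so r is not a codeword (an error is present).
Step 3: locate the error. For a single error e at position i, S_ℓ = v_i·e·α_i^ℓ, so α_err = S_1/S_0.
  S_0^{−1} = 5^{−1} = 9 (mod 11), so α_err = 8·9 = 72 ≡ 6 = α_2. Error position i = 2.
  Consistency check: S_2/S_1 = 4·7 = 28 ≡ 6 = α_err ✓ (single-error assumption holds).
Step 4: error magnitude e = S_0/v_2 = S_0·∏_{j≠2}(α_2 − α_j) = 5·3 = 15 ≡ 4 (mod 11).
Step 5: correct position 2: c_2 = r_2 − e = 7 − 4 ≡ 3 (mod 11). Hence c = [6, 3, 2, 8, 5].
  Check: interpolating c through the α_i gives m(x) = 9 + 10·x (degree < 2) with m(α_i) = c_i for every i, so c is indeed a codeword.


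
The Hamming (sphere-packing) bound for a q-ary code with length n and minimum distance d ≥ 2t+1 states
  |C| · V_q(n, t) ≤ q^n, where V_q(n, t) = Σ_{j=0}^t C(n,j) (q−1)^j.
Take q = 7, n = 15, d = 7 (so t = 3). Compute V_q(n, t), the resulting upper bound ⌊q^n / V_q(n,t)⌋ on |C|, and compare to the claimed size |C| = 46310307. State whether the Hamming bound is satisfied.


V_q(n, t) = 102151, q^n = 4747561509943, Hamming bound = 46475918, |C| = 46310307 ≤ bound (satisfied).

Step 1: Compute V_q(n, t) = Σ_{j=0}^3 C(n, j) (q−1)^j.
  j = 0: C(15,0)·(6)^0 = 1·1 = 1.
  j = 1: C(15,1)·(6)^1 = 15·6 = 90.
  j = 2: C(15,2)·(6)^2 = 105·36 = 3780.
  j = 3: C(15,3)·(6)^3 = 455·216 = 98280.
  V_q(n, t) = 1 + 90 + 3780 + 98280 = 102151.
Step 2: q^n = 7^15 = 4747561509943.
Step 3: Hamming bound ⌊q^n / V_q(n,t)⌋ = ⌊4747561509943/102151⌋ = 46475918.
Step 4: Compare |C| = 46310307 to 46475918: satisfied.
The claimed |C| lies below the Hamming bound.


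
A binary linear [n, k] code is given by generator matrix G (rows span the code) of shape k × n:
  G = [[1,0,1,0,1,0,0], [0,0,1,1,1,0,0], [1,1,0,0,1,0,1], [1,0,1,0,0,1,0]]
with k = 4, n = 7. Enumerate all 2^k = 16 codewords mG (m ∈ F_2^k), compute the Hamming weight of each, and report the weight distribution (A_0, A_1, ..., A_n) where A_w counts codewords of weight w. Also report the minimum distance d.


Weight distribution: A_0 = 1, A_2 = 2, A_3 = 5, A_4 = 5, A_5 = 2, A_7 = 1. Minimum distance d = 2.

Enumerate all 2^4 = 16 messages m ∈ F_2^4.
For each, compute codeword c = mG in F_2^7, then tally its weight.
  m = 0000 → c = 0000000, weight = 0.
  m = 1000 → c = 1010100, weight = 3.
  m = 0100 → c = 0011100, weight = 3.
  m = 1100 → c = 1001000, weight = 2.
  m = 0010 → c = 1100101, weight = 4.
  m = 1010 → c = 0110001, weight = 3.
  m = 0110 → c = 1111001, weight = 5.
  m = 1110 → c = 0101101, weight = 4.
  m = 0001 → c = 1010010, weight = 3.
  m = 1001 → c = 0000110, weight = 2.
  m = 0101 → c = 1001110, weight = 4.
  m = 1101 → c = 0011010, weight = 3.
  m = 0011 → c = 0110111, weight = 5.
  m = 1011 → c = 1100011, weight = 4.
  m = 0111 → c = 0101011, weight = 4.
  m = 1111 → c = 1111111, weight = 7.
Tally weights:
  weight 0: 1 codewords.
  weight 2: 2 codewords.
  weight 3: 5 codewords.
  weight 4: 5 codewords.
  weight 5: 2 codewords.
  weight 7: 1 codewords.
Minimum distance d = smallest w > 0 with A_w > 0 = 2.
Sanity: Σ A_w = 16 = 2^4 = 16 ✓.


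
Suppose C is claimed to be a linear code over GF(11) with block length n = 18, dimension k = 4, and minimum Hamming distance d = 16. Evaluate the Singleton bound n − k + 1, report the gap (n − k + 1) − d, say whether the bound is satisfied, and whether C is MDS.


Singleton RHS = n − k + 1 = 15, slack = -1, bound violated (no such code; not MDS).

Singleton bound: d ≤ n − k + 1.
Here n = 18, k = 4, so n − k + 1 = 15.
Given d = 16, check d ≤ 15: NO.
Slack = (n − k + 1) − d = -1.
The slack is negative: d = 16 exceeds n − k + 1 = 15 by 1, so the Singleton bound is violated and no linear [18, 4, 16]_11 code can exist. In particular it is not MDS (MDS requires d = n − k + 1 exactly).
Description: the claimed parameters are [18, 4, 16]_11; such a code would be impossible (violates the Singleton bound).


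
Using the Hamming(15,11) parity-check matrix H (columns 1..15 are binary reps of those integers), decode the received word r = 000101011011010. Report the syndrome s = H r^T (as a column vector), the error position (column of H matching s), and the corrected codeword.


s = (1, 0, 1, 0)^T, error position = 10, corrected codeword c = 000101011111010

Compute s = H r^T mod 2 one row at a time:
  s_1 = 1 + 1 + 0 + 1 + 1 + 0 + 1 + 0 = 5 ≡ 1 (mod 2).
  s_2 = 1 + 0 + 1 + 0 + 1 + 0 + 1 + 0 = 4 ≡ 0 (mod 2).
  s_3 = 0 + 0 + 1 + 0 + 0 + 1 + 1 + 0 = 3 ≡ 1 (mod 2).
  s_4 = 0 + 0 + 0 + 0 + 1 + 1 + 0 + 0 = 2 ≡ 0 (mod 2).
s = (1, 0, 1, 0)^T — this equals column 10 of H (binary 1010), so error is at position 10.
Correct: flip bit 10 of r = 000101011011010 to get c = 000101011111010.


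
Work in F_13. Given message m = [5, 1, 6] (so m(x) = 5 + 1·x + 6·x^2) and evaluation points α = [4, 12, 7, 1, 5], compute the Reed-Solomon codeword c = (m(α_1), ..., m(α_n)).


c = [1, 10, 7, 12, 4]

Message polynomial: m(x) = 5 + 1·x + 6·x^2 (mod 13).
For each evaluation point α_i, compute m(α_i) mod 13:
  α_1 = 4: Horner steps 6 → 12 → 1, so m(4) = 1.
  α_2 = 12: Horner steps 6 → 8 → 10, so m(12) = 10.
  α_3 = 7: Horner steps 6 → 4 → 7, so m(7) = 7.
  α_4 = 1: Horner steps 6 → 7 → 12, so m(1) = 12.
  α_5 = 5: Horner steps 6 → 5 → 4, so m(5) = 4.
Codeword c = [1, 10, 7, 12, 4] ∈ F_13^5.


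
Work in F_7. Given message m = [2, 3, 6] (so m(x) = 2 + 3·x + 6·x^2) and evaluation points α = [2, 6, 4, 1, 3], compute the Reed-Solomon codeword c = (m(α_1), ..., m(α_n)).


c = [4, 5, 5, 4, 2]

Message polynomial: m(x) = 2 + 3·x + 6·x^2 (mod 7).
For each evaluation point α_i, compute m(α_i) mod 7:
  α_1 = 2: Horner steps 6 → 1 → 4, so m(2) = 4.
  α_2 = 6: Horner steps 6 → 4 → 5, so m(6) = 5.
  α_3 = 4: Horner steps 6 → 6 → 5, so m(4) = 5.
  α_4 = 1: Horner steps 6 → 2 → 4, so m(1) = 4.
  α_5 = 3: Horner steps 6 → 0 → 2, so m(3) = 2.
Codeword c = [4, 5, 5, 4, 2] ∈ F_7^5.


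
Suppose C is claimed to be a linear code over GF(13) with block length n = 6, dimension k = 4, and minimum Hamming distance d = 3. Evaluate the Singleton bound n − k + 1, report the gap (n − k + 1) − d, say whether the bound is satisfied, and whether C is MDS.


Singleton RHS = n − k + 1 = 3, slack = 0, bound satisfied, MDS.

Singleton bound: d ≤ n − k + 1.
Here n = 6, k = 4, so n − k + 1 = 3.
Given d = 3, check d ≤ 3: YES.
Slack = (n − k + 1) − d = 0.
The code is MDS (slack = 0).
Description: the claimed parameters are [6, 4, 3]_13; such a code would be MDS (meets Singleton bound).


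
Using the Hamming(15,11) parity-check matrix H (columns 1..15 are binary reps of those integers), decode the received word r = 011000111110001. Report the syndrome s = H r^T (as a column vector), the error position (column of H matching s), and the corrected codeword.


s = (1, 0, 0, 1)^T, error position = 9, corrected codeword c = 011000110110001

Compute s = H r^T mod 2 one row at a time:
  s_1 = 1 + 1 + 1 + 1 + 0 + 0 + 0 + 1 = 5 ≡ 1 (mod 2).
  s_2 = 0 + 0 + 0 + 1 + 0 + 0 + 0 + 1 = 2 ≡ 0 (mod 2).
  s_3 = 1 + 1 + 0 + 1 + 1 + 1 + 0 + 1 = 6 ≡ 0 (mod 2).
  s_4 = 0 + 1 + 0 + 1 + 1 + 1 + 0 + 1 = 5 ≡ 1 (mod 2).
s = (1, 0, 0, 1)^T — this equals column 9 of H (binary 1001), so error is at position 9.
Correct: flip bit 9 of r = 011000111110001 to get c = 011000110110001.


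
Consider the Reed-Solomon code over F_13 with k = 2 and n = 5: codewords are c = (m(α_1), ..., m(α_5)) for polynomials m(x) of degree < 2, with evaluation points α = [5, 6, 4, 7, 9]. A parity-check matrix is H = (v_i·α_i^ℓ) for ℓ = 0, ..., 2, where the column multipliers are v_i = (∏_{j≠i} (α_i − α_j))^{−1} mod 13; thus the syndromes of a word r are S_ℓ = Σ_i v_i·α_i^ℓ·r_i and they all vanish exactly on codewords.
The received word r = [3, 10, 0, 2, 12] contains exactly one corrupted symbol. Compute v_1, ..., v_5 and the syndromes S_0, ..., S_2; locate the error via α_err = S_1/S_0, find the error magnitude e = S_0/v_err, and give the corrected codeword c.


S = (10, 11, 3), error at position 1, error magnitude e = 11, c = [5, 10, 0, 2, 12].

Step 1: column multipliers v_i = (∏_{j≠i}(α_i − α_j))^{−1} mod 13.
  i = 1 (α = 5): (5−6)(5−4)(5−7)(5−9) = (−1)·1·(−2)·(−4) = −8 ≡ 5, so v_1 = 5^{−1} = 8 (mod 13).
  i = 2 (α = 6): (6−5)(6−4)(6−7)(6−9) = 1·2·(−1)·(−3) = 6 ≡ 6, so v_2 = 6^{−1} = 11 (mod 13).
  i = 3 (α = 4): (4−5)(4−6)(4−7)(4−9) = (−1)·(−2)·(−3)·(−5) = 30 ≡ 4, so v_3 = 4^{−1} = 10 (mod 13).
  i = 4 (α = 7): (7−5)(7−6)(7−4)(7−9) = 2·1·3·(−2) = −12 ≡ 1, so v_4 = 1^{−1} = 1 (mod 13).
  i = 5 (α = 9): (9−5)(9−6)(9−4)(9−7) = 4·3·5·2 = 120 ≡ 3, so v_5 = 3^{−1} = 9 (mod 13).
  v = [8, 11, 10, 1, 9].
Step 2: syndromes of r = [3, 10, 0, 2, 12] (all sums mod 13).
  S_0 = Σ v_i r_i = 8·3 + 11·10 + 10·0 + 1·2 + 9·12 = 244 ≡ 10.
  S_1 = Σ v_i α_i r_i = 8·5·3 + 11·6·10 + 10·4·0 + 1·7·2 + 9·9·12 = 1766 ≡ 11.
  α_i^2 mod 13 = [12, 10, 3, 10, 3].
  S_2 = Σ v_i α_i^2 r_i = 8·12·3 + 11·10·10 + 10·3·0 + 1·10·2 + 9·3·12 = 1732 ≡ 3.
  S = (10, 11, 3) ≠ 0, so r is not a codeword (an error is present).
Step 3: locate the error. For a single error e at position i, S_ℓ = v_i·e·α_i^ℓ, so α_err = S_1/S_0.
  S_0^{−1} = 10^{−1} = 4 (mod 13), so α_err = 11·4 = 44 ≡ 5 = α_1. Error position i = 1.
  Consistency check: S_2/S_1 = 3·6 = 18 ≡ 5 = α_err ✓ (single-error assumption holds).
Step 4: error magnitude e = S_0/v_1 = S_0·∏_{j≠1}(α_1 − α_j) = 10·5 = 50 ≡ 11 (mod 13).
Step 5: correct position 1: c_1 = r_1 − e = 3 − 11 ≡ 5 (mod 13). Hence c = [5, 10, 0, 2, 12].
  Check: interpolating c through the α_i gives m(x) = 6 + 5·x (degree < 2) with m(α_i) = c_i for every i, so c is indeed a codeword.


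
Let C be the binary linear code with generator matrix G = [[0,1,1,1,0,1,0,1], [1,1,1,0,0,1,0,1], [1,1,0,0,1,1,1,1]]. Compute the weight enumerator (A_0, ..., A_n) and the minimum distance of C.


Weight distribution: A_0 = 1, A_2 = 1, A_3 = 1, A_5 = 3, A_6 = 2. Minimum distance d = 2.

Enumerate all 2^3 = 8 messages m ∈ F_2^3.
For each, compute codeword c = mG in F_2^8, then tally its weight.
  m = 000 → c = 00000000, weight = 0.
  m = 100 → c = 01110101, weight = 5.
  m = 010 → c = 11100101, weight = 5.
  m = 110 → c = 10010000, weight = 2.
  m = 001 → c = 11001111, weight = 6.
  m = 101 → c = 10111010, weight = 5.
  m = 011 → c = 00101010, weight = 3.
  m = 111 → c = 01011111, weight = 6.
Tally weights:
  weight 0: 1 codewords.
  weight 2: 1 codewords.
  weight 3: 1 codewords.
  weight 5: 3 codewords.
  weight 6: 2 codewords.
Minimum distance d = smallest w > 0 with A_w > 0 = 2.
Sanity: Σ A_w = 8 = 2^3 = 8 ✓.


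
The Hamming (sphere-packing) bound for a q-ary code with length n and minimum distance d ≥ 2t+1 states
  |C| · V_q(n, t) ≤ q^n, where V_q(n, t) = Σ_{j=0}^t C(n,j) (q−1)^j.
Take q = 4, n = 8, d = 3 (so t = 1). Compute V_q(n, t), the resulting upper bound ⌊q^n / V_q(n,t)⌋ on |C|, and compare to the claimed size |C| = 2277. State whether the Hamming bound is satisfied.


V_q(n, t) = 25, q^n = 65536, Hamming bound = 2621, |C| = 2277 ≤ bound (satisfied).

Step 1: Compute V_q(n, t) = Σ_{j=0}^1 C(n, j) (q−1)^j.
  j = 0: C(8,0)·(3)^0 = 1·1 = 1.
  j = 1: C(8,1)·(3)^1 = 8·3 = 24.
  V_q(n, t) = 1 + 24 = 25.
Step 2: q^n = 4^8 = 65536.
Step 3: Hamming bound ⌊q^n / V_q(n,t)⌋ = ⌊65536/25⌋ = 2621.
Step 4: Compare |C| = 2277 to 2621: satisfied.
The claimed |C| lies below the Hamming bound.


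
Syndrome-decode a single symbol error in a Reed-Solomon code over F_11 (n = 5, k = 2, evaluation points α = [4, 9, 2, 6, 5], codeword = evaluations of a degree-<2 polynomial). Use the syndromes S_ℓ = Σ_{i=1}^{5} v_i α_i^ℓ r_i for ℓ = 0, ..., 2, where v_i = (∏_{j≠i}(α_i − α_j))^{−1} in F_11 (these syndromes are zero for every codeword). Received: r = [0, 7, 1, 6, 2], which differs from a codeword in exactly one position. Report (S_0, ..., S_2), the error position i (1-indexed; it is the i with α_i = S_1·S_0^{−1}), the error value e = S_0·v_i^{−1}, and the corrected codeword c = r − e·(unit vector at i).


S = (1, 4, 5), error at position 1, error magnitude e = 2, c = [9, 7, 1, 6, 2].

Step 1: column multipliers v_i = (∏_{j≠i}(α_i − α_j))^{−1} mod 11.
  i = 1 (α = 4): (4−9)(4−2)(4−6)(4−5) = (−5)·2·(−2)·(−1) = −20 ≡ 2, so v_1 = 2^{−1} = 6 (mod 11).
  i = 2 (α = 9): (9−4)(9−2)(9−6)(9−5) = 5·7·3·4 = 420 ≡ 2, so v_2 = 2^{−1} = 6 (mod 11).
  i = 3 (α = 2): (2−4)(2−9)(2−6)(2−5) = (−2)·(−7)·(−4)·(−3) = 168 ≡ 3, so v_3 = 3^{−1} = 4 (mod 11).
  i = 4 (α = 6): (6−4)(6−9)(6−2)(6−5) = 2·(−3)·4·1 = −24 ≡ 9, so v_4 = 9^{−1} = 5 (mod 11).
  i = 5 (α = 5): (5−4)(5−9)(5−2)(5−6) = 1·(−4)·3·(−1) = 12 ≡ 1, so v_5 = 1^{−1} = 1 (mod 11).
  v = [6, 6, 4, 5, 1].
Step 2: syndromes of r = [0, 7, 1, 6, 2] (all sums mod 11).
  S_0 = Σ v_i r_i = 6·0 + 6·7 + 4·1 + 5·6 + 1·2 = 78 ≡ 1.
  S_1 = Σ v_i α_i r_i = 6·4·0 + 6·9·7 + 4·2·1 + 5·6·6 + 1·5·2 = 576 ≡ 4.
  α_i^2 mod 11 = [5, 4, 4, 3, 3].
  S_2 = Σ v_i α_i^2 r_i = 6·5·0 + 6·4·7 + 4·4·1 + 5·3·6 + 1·3·2 = 280 ≡ 5.
  S = (1, 4, 5) ≠ 0, so r is not a codeword (an error is present).
Step 3: locate the error. For a single error e at position i, S_ℓ = v_i·e·α_i^ℓ, so α_err = S_1/S_0.
  S_0^{−1} = 1^{−1} = 1 (mod 11), so α_err = 4·1 = 4 ≡ 4 = α_1. Error position i = 1.
  Consistency check: S_2/S_1 = 5·3 = 15 ≡ 4 = α_err ✓ (single-error assumption holds).
Step 4: error magnitude e = S_0/v_1 = S_0·∏_{j≠1}(α_1 − α_j) = 1·2 = 2 ≡ 2 (mod 11).
Step 5: correct position 1: c_1 = r_1 − e = 0 − 2 ≡ 9 (mod 11). Hence c = [9, 7, 1, 6, 2].
  Check: interpolating c through the α_i gives m(x) = 4 + 4·x (degree < 2) with m(α_i) = c_i for every i, so c is indeed a codeword.
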